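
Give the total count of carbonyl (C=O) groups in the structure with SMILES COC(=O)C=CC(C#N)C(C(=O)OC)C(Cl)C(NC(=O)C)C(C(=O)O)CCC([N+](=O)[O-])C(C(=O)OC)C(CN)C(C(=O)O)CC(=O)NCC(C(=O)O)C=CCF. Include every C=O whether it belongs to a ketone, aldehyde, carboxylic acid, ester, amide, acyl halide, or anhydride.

CH3OOC: ester, 1 C=O (running total 1).
CH(COOCH3): ester, 1 C=O (running total 2).
CH(NHCOCH3): amide, 1 C=O (running total 3).
CH(COOH): carboxylic acid, 1 C=O (running total 4).
CH(COOCH3): ester, 1 C=O (running total 5).
CH(COOH): carboxylic acid, 1 C=O (running total 6).
CH2CONHCH2: amide, 1 C=O (running total 7).
CH(COOH): carboxylic acid, 1 C=O (running total 8).

8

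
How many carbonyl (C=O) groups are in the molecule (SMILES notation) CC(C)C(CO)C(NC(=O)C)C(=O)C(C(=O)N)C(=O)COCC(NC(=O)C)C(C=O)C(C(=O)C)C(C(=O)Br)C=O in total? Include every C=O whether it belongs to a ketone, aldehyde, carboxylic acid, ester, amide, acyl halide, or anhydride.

9

CH(NHCOCH3): amide, 1 C=O (running total 1).
CO: ketone, 1 C=O (running total 2).
CH(CONH2): amide, 1 C=O (running total 3).
CO: ketone, 1 C=O (running total 4).
CH(NHCOCH3): amide, 1 C=O (running total 5).
CH(CHO): aldehyde, 1 C=O (running total 6).
CH(COCH3): ketone, 1 C=O (running total 7).
CH(COBr): acyl halide, 1 C=O (running total 8).
CHO: aldehyde, 1 C=O (running total 9).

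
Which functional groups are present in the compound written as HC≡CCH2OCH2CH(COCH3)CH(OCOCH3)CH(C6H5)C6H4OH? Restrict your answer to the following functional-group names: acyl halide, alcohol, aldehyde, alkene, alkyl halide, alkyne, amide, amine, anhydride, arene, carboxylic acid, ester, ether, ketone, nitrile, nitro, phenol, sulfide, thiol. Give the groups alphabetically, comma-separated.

C≡C triple bond → alkyne.
C–O–C with sp³ carbons on both sides and no adjacent C=O → ether.
pendant –COCH3: carbonyl C bonded to two carbons → ketone.
pendant –OC(=O)CH3: an acyloxy group → ester.
pendant –C6H5: benzene ring → arene.
–OH attached directly to an aromatic ring → phenol (not alcohol); the ring itself is an arene.

alkyne, arene, ester, ether, ketone, phenol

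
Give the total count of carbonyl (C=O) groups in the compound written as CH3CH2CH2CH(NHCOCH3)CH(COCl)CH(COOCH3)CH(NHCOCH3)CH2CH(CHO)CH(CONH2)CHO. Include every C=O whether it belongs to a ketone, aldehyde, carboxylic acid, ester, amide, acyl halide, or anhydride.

CH(NHCOCH3): amide, 1 C=O (running total 1).
CH(COCl): acyl halide, 1 C=O (running total 2).
CH(COOCH3): ester, 1 C=O (running total 3).
CH(NHCOCH3): amide, 1 C=O (running total 4).
CH(CHO): aldehyde, 1 C=O (running total 5).
CH(CONH2): amide, 1 C=O (running total 6).
CHO: aldehyde, 1 C=O (running total 7).

7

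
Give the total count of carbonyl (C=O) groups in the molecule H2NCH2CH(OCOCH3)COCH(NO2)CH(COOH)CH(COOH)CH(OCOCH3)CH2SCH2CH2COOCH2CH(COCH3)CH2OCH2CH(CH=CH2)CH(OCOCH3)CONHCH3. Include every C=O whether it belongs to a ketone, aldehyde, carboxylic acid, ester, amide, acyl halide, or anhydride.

9

CH(OCOCH3): ester, 1 C=O (running total 1).
CO: ketone, 1 C=O (running total 2).
CH(COOH): carboxylic acid, 1 C=O (running total 3).
CH(COOH): carboxylic acid, 1 C=O (running total 4).
CH(OCOCH3): ester, 1 C=O (running total 5).
CH2COOCH2: ester, 1 C=O (running total 6).
CH(COCH3): ketone, 1 C=O (running total 7).
CH(OCOCH3): ester, 1 C=O (running total 8).
CONHCH3: amide, 1 C=O (running total 9).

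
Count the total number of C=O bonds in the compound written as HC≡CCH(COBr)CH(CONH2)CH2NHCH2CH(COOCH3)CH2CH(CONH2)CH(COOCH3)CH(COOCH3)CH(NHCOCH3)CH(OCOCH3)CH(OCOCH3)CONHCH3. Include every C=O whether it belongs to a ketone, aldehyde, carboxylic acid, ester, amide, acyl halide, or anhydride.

CH(COBr): acyl halide, 1 C=O (running total 1).
CH(CONH2): amide, 1 C=O (running total 2).
CH(COOCH3): ester, 1 C=O (running total 3).
CH(CONH2): amide, 1 C=O (running total 4).
CH(COOCH3): ester, 1 C=O (running total 5).
CH(COOCH3): ester, 1 C=O (running total 6).
CH(NHCOCH3): amide, 1 C=O (running total 7).
CH(OCOCH3): ester, 1 C=O (running total 8).
CH(OCOCH3): ester, 1 C=O (running total 9).
CONHCH3: amide, 1 C=O (running total 10).

10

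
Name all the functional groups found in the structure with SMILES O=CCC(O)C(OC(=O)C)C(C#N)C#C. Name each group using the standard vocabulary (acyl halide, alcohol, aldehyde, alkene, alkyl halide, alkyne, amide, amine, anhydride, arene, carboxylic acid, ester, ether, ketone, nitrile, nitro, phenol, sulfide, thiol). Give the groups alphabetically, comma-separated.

Working along the chain:
  OHC: terminal –CHO: carbonyl C bonded to H and C → aldehyde.
  CH(OH): –OH on an sp³ carbon → alcohol (secondary).
  CH(OCOCH3): pendant –OC(=O)CH3: an acyloxy group → ester.
  CH(CN): pendant –C≡N: nitrile.
  C≡CH: C≡C triple bond → alkyne.

alcohol, aldehyde, alkyne, ester, nitrile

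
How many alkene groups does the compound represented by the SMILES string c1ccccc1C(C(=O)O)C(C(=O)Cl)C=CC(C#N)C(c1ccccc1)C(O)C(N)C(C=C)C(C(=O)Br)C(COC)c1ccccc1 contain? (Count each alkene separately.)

2

Reading the structure from left to right:
  C6H5: C6H5– phenyl ring → arene.
  CH(COOH): pendant –COOH: carbonyl C bonded to C and –OH → carboxylic acid.
  CH(COCl): pendant –C(=O)X: carbonyl C bonded to C and halogen → acyl halide.
  CH=CH: C=C double bond → alkene.
  CH(CN): pendant –C≡N: nitrile.
  CH(C6H5): pendant –C6H5: benzene ring → arene.
  CH(OH): –OH on an sp³ carbon → alcohol (secondary).
  CH(NH2): –NH2 on an sp³ carbon with no adjacent C=O → amine.
  CH(CH=CH2): pendant –CH=CH2: C=C double bond → alkene.
  CH(COBr): pendant –C(=O)X: carbonyl C bonded to C and halogen → acyl halide.
  CH(CH2OCH3): pendant –CH2OCH3: C–O–C linkage → ether.
  C6H5: –C6H5 phenyl ring → arene.
Alkene appears at: CH=CH, CH(CH=CH2) → 2.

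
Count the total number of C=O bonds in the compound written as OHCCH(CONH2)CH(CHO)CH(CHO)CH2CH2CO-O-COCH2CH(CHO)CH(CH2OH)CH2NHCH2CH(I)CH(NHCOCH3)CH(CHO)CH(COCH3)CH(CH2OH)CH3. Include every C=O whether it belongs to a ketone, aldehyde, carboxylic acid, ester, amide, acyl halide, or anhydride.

OHC: aldehyde, 1 C=O (running total 1).
CH(CONH2): amide, 1 C=O (running total 2).
CH(CHO): aldehyde, 1 C=O (running total 3).
CH(CHO): aldehyde, 1 C=O (running total 4).
CH2CO-O-COCH2: anhydride, 2 C=O (running total 6).
CH(CHO): aldehyde, 1 C=O (running total 7).
CH(NHCOCH3): amide, 1 C=O (running total 8).
CH(CHO): aldehyde, 1 C=O (running total 9).
CH(COCH3): ketone, 1 C=O (running total 10).

10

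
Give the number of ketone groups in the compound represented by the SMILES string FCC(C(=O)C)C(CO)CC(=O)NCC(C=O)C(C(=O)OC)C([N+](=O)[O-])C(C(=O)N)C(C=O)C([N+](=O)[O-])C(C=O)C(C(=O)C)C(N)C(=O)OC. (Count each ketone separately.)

Taking each segment in turn:
  FCH2: halogen on an sp³ carbon → alkyl halide.
  CH(COCH3): pendant –COCH3: carbonyl C bonded to two carbons → ketone.
  CH(CH2OH): pendant –CH2OH on an sp³ backbone C → alcohol.
  CH2CONHCH2: –C(=O)–N– linkage → amide (the N is not an amine).
  CH(CHO): pendant –CHO: carbonyl C bonded to C and H → aldehyde.
  CH(COOCH3): pendant –COOCH3: carbonyl C bonded to C and –OCH3 → ester.
  CH(NO2): –NO2 on an sp³ carbon → nitro (the N=O is not a carbonyl).
  CH(CONH2): pendant –CONH2: carbonyl C bonded to C and N → amide.
  CH(CHO): pendant –CHO: carbonyl C bonded to C and H → aldehyde.
  CH(NO2): –NO2 on an sp³ carbon → nitro (the N=O is not a carbonyl).
  CH(CHO): pendant –CHO: carbonyl C bonded to C and H → aldehyde.
  CH(COCH3): pendant –COCH3: carbonyl C bonded to two carbons → ketone.
  CH(NH2): –NH2 on an sp³ carbon with no adjacent C=O → amine.
  COOCH3: –C(=O)OCH3: carbonyl C bonded to C and to –OCH3 → ester (not ketone + ether).
Ketone appears at: CH(COCH3), CH(COCH3) → 2.

2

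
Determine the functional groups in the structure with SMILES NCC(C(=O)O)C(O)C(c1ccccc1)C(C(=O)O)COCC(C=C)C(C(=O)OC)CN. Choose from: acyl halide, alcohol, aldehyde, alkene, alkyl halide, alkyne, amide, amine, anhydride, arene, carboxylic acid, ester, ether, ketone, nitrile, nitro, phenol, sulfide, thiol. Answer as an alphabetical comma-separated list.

Taking each segment in turn:
  H2NCH2: –NH2 on an sp³ carbon with no adjacent C=O → amine.
  CH(COOH): pendant –COOH: carbonyl C bonded to C and –OH → carboxylic acid.
  CH(OH): –OH on an sp³ carbon → alcohol (secondary).
  CH(C6H5): pendant –C6H5: benzene ring → arene.
  CH(COOH): pendant –COOH: carbonyl C bonded to C and –OH → carboxylic acid.
  CH2OCH2: C–O–C with sp³ carbons on both sides and no adjacent C=O → ether.
  CH(CH=CH2): pendant –CH=CH2: C=C double bond → alkene.
  CH(COOCH3): pendant –COOCH3: carbonyl C bonded to C and –OCH3 → ester.
  CH2NH2: –NH2 on an sp³ carbon with no adjacent C=O → amine.

alcohol, alkene, amine, arene, carboxylic acid, ester, ether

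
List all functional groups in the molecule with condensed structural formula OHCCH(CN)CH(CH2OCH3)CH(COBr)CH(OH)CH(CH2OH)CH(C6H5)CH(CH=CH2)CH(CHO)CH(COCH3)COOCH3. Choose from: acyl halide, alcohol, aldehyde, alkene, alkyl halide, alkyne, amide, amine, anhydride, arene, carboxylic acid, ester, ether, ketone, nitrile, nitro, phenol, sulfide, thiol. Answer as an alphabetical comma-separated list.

Working along the chain:
  OHC: terminal –CHO: carbonyl C bonded to H and C → aldehyde.
  CH(CN): pendant –C≡N: nitrile.
  CH(CH2OCH3): pendant –CH2OCH3: C–O–C linkage → ether.
  CH(COBr): pendant –C(=O)X: carbonyl C bonded to C and halogen → acyl halide.
  CH(OH): –OH on an sp³ carbon → alcohol (secondary).
  CH(CH2OH): pendant –CH2OH on an sp³ backbone C → alcohol.
  CH(C6H5): pendant –C6H5: benzene ring → arene.
  CH(CH=CH2): pendant –CH=CH2: C=C double bond → alkene.
  CH(CHO): pendant –CHO: carbonyl C bonded to C and H → aldehyde.
  CH(COCH3): pendant –COCH3: carbonyl C bonded to two carbons → ketone.
  COOCH3: –C(=O)OCH3: carbonyl C bonded to C and to –OCH3 → ester (not ketone + ether).

acyl halide, alcohol, aldehyde, alkene, arene, ester, ether, ketone, nitrile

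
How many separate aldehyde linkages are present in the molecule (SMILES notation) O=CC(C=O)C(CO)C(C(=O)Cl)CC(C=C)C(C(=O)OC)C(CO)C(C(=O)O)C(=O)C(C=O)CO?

3

terminal –CHO: carbonyl C bonded to H and C → aldehyde.
pendant –CHO: carbonyl C bonded to C and H → aldehyde.
pendant –CH2OH on an sp³ backbone C → alcohol.
pendant –C(=O)X: carbonyl C bonded to C and halogen → acyl halide.
pendant –CH=CH2: C=C double bond → alkene.
pendant –COOCH3: carbonyl C bonded to C and –OCH3 → ester.
pendant –CH2OH on an sp³ backbone C → alcohol.
pendant –COOH: carbonyl C bonded to C and –OH → carboxylic acid.
–C(=O)– with carbon on both sides → ketone.
pendant –CHO: carbonyl C bonded to C and H → aldehyde.
–OH on an sp³ carbon → alcohol.
Aldehyde appears at: OHC, CH(CHO), CH(CHO) → 3.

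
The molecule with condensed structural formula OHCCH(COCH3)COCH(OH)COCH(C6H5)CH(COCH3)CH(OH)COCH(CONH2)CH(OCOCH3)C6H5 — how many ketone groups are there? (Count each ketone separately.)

5

terminal –CHO: carbonyl C bonded to H and C → aldehyde.
pendant –COCH3: carbonyl C bonded to two carbons → ketone.
–C(=O)– with carbon on both sides → ketone.
–OH on an sp³ carbon → alcohol (secondary).
–C(=O)– with carbon on both sides → ketone.
pendant –C6H5: benzene ring → arene.
pendant –COCH3: carbonyl C bonded to two carbons → ketone.
–OH on an sp³ carbon → alcohol (secondary).
–C(=O)– with carbon on both sides → ketone.
pendant –CONH2: carbonyl C bonded to C and N → amide.
pendant –OC(=O)CH3: an acyloxy group → ester.
–C6H5 phenyl ring → arene.
Ketone appears at: CH(COCH3), CO, CO, CH(COCH3), CO → 5.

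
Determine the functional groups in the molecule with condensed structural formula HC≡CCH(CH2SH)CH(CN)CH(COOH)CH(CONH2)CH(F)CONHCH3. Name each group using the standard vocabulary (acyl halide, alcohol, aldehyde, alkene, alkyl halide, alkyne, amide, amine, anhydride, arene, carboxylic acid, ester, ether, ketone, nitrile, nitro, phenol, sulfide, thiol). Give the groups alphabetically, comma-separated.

alkyl halide, alkyne, amide, carboxylic acid, nitrile, thiol

Taking each segment in turn:
  HC≡C: C≡C triple bond → alkyne.
  CH(CH2SH): pendant –CH2SH → thiol.
  CH(CN): pendant –C≡N: nitrile.
  CH(COOH): pendant –COOH: carbonyl C bonded to C and –OH → carboxylic acid.
  CH(CONH2): pendant –CONH2: carbonyl C bonded to C and N → amide.
  CH(F): halogen on an sp³ carbon → alkyl halide.
  CONHCH3: –C(=O)NHCH3: carbonyl C bonded to C and to N → amide (the N is not an amine).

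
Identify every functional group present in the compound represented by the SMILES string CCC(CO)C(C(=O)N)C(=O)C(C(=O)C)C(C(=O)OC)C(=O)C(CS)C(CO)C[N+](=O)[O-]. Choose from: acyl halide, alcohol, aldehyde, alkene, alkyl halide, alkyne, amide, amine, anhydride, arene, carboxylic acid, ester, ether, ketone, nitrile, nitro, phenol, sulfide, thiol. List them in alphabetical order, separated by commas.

alcohol, amide, ester, ketone, nitro, thiol

Reading the structure from left to right:
  CH(CH2OH): pendant –CH2OH on an sp³ backbone C → alcohol.
  CH(CONH2): pendant –CONH2: carbonyl C bonded to C and N → amide.
  CO: –C(=O)– with carbon on both sides → ketone.
  CH(COCH3): pendant –COCH3: carbonyl C bonded to two carbons → ketone.
  CH(COOCH3): pendant –COOCH3: carbonyl C bonded to C and –OCH3 → ester.
  CO: –C(=O)– with carbon on both sides → ketone.
  CH(CH2SH): pendant –CH2SH → thiol.
  CH(CH2OH): pendant –CH2OH on an sp³ backbone C → alcohol.
  CH2NO2: –NO2 on carbon → nitro group.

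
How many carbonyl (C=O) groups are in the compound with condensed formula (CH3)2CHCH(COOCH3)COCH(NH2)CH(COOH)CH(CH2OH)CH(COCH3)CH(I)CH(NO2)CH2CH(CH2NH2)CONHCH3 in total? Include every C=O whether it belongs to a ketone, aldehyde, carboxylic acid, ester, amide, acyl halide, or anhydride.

CH(COOCH3): ester, 1 C=O (running total 1).
CO: ketone, 1 C=O (running total 2).
CH(COOH): carboxylic acid, 1 C=O (running total 3).
CH(COCH3): ketone, 1 C=O (running total 4).
CONHCH3: amide, 1 C=O (running total 5).

5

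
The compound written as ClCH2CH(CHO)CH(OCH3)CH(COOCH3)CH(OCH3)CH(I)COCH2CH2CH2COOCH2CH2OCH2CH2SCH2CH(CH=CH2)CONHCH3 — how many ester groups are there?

2

Working along the chain:
  ClCH2: halogen on an sp³ carbon → alkyl halide.
  CH(CHO): pendant –CHO: carbonyl C bonded to C and H → aldehyde.
  CH(OCH3): pendant –OCH3: C–O–C with sp³ C, no adjacent C=O → ether.
  CH(COOCH3): pendant –COOCH3: carbonyl C bonded to C and –OCH3 → ester.
  CH(OCH3): pendant –OCH3: C–O–C with sp³ C, no adjacent C=O → ether.
  CH(I): halogen on an sp³ carbon → alkyl halide.
  CO: –C(=O)– with carbon on both sides → ketone.
  CH2COOCH2: –C(=O)–O–C with C on the carbonyl side → ester.
  CH2OCH2: C–O–C with sp³ carbons on both sides and no adjacent C=O → ether.
  CH2SCH2: C–S–C linkage → sulfide (thioether).
  CH(CH=CH2): pendant –CH=CH2: C=C double bond → alkene.
  CONHCH3: –C(=O)NHCH3: carbonyl C bonded to C and to N → amide (the N is not an amine).
Ester appears at: CH(COOCH3), CH2COOCH2 → 2.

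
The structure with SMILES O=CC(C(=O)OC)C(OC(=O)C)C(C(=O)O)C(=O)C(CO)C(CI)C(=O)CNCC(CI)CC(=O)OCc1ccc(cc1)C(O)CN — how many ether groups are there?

0

Working along the chain:
  OHC: terminal –CHO: carbonyl C bonded to H and C → aldehyde.
  CH(COOCH3): pendant –COOCH3: carbonyl C bonded to C and –OCH3 → ester.
  CH(OCOCH3): pendant –OC(=O)CH3: an acyloxy group → ester.
  CH(COOH): pendant –COOH: carbonyl C bonded to C and –OH → carboxylic acid.
  CO: –C(=O)– with carbon on both sides → ketone.
  CH(CH2OH): pendant –CH2OH on an sp³ backbone C → alcohol.
  CH(CH2I): pendant –CH2X: halogen on sp³ carbon → alkyl halide.
  CO: –C(=O)– with carbon on both sides → ketone.
  CH2NHCH2: C–N–C with sp³ carbons and no adjacent C=O → amine (secondary).
  CH(CH2I): pendant –CH2X: halogen on sp³ carbon → alkyl halide.
  CH2COOCH2: –C(=O)–O–C with C on the carbonyl side → ester.
  C6H4: para-disubstituted benzene ring → arene.
  CH(OH): –OH on an sp³ carbon → alcohol (secondary).
  CH2NH2: –NH2 on an sp³ carbon with no adjacent C=O → amine.
No segment is a ether: CH(COOCH3) is ester, not ether; CH(OCOCH3) is ester, not ether; CH(CH2OH) is alcohol, not ether. → 0.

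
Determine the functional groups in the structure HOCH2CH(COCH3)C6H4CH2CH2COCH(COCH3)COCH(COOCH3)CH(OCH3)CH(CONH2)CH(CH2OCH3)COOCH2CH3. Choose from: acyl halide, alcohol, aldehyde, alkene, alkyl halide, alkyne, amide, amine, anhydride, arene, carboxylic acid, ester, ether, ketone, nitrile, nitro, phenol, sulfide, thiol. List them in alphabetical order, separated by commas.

alcohol, amide, arene, ester, ether, ketone

HO– on an sp³ carbon → alcohol.
pendant –COCH3: carbonyl C bonded to two carbons → ketone.
para-disubstituted benzene ring → arene.
–C(=O)– with carbon on both sides → ketone.
pendant –COCH3: carbonyl C bonded to two carbons → ketone.
–C(=O)– with carbon on both sides → ketone.
pendant –COOCH3: carbonyl C bonded to C and –OCH3 → ester.
pendant –OCH3: C–O–C with sp³ C, no adjacent C=O → ether.
pendant –CONH2: carbonyl C bonded to C and N → amide.
pendant –CH2OCH3: C–O–C linkage → ether.
–C(=O)OCH2CH3: carbonyl C bonded to C and to –OEt → ester.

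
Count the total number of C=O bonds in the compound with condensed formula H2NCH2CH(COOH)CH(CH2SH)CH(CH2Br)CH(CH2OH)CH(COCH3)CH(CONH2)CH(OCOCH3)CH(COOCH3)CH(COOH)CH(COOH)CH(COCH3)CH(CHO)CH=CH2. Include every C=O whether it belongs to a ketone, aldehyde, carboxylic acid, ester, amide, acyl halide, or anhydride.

CH(COOH): carboxylic acid, 1 C=O (running total 1).
CH(COCH3): ketone, 1 C=O (running total 2).
CH(CONH2): amide, 1 C=O (running total 3).
CH(OCOCH3): ester, 1 C=O (running total 4).
CH(COOCH3): ester, 1 C=O (running total 5).
CH(COOH): carboxylic acid, 1 C=O (running total 6).
CH(COOH): carboxylic acid, 1 C=O (running total 7).
CH(COCH3): ketone, 1 C=O (running total 8).
CH(CHO): aldehyde, 1 C=O (running total 9).

9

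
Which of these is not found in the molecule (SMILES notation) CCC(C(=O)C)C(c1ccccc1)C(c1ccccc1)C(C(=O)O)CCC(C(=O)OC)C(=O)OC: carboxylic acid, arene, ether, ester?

arene: present (CH(C6H5) — pendant –C6H5: benzene ring → arene).
carboxylic acid: present (CH(COOH) — pendant –COOH: carbonyl C bonded to C and –OH → carboxylic acid).
ester: present (CH(COOCH3) — pendant –COOCH3: carbonyl C bonded to C and –OCH3 → ester).
ether: absent. In each of CH(COOCH3) and COOCH3, the C–O–C oxygen is adjacent to a C=O, so it belongs to an ester, not an ether.

ether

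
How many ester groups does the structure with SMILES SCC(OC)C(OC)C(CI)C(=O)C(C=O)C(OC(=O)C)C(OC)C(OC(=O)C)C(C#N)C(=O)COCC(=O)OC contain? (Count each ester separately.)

Working along the chain:
  HSCH2: –SH on an sp³ carbon → thiol.
  CH(OCH3): pendant –OCH3: C–O–C with sp³ C, no adjacent C=O → ether.
  CH(OCH3): pendant –OCH3: C–O–C with sp³ C, no adjacent C=O → ether.
  CH(CH2I): pendant –CH2X: halogen on sp³ carbon → alkyl halide.
  CO: –C(=O)– with carbon on both sides → ketone.
  CH(CHO): pendant –CHO: carbonyl C bonded to C and H → aldehyde.
  CH(OCOCH3): pendant –OC(=O)CH3: an acyloxy group → ester.
  CH(OCH3): pendant –OCH3: C–O–C with sp³ C, no adjacent C=O → ether.
  CH(OCOCH3): pendant –OC(=O)CH3: an acyloxy group → ester.
  CH(CN): pendant –C≡N: nitrile.
  CO: –C(=O)– with carbon on both sides → ketone.
  CH2OCH2: C–O–C with sp³ carbons on both sides and no adjacent C=O → ether.
  COOCH3: –C(=O)OCH3: carbonyl C bonded to C and to –OCH3 → ester (not ketone + ether).
Ester appears at: CH(OCOCH3), CH(OCOCH3), COOCH3 → 3.

3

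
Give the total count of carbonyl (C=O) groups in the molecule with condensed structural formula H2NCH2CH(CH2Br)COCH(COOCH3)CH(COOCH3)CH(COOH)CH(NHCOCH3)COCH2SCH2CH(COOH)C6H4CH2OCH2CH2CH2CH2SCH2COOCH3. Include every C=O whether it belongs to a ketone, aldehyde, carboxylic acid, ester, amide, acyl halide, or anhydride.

CO: ketone, 1 C=O (running total 1).
CH(COOCH3): ester, 1 C=O (running total 2).
CH(COOCH3): ester, 1 C=O (running total 3).
CH(COOH): carboxylic acid, 1 C=O (running total 4).
CH(NHCOCH3): amide, 1 C=O (running total 5).
CO: ketone, 1 C=O (running total 6).
CH(COOH): carboxylic acid, 1 C=O (running total 7).
COOCH3: ester, 1 C=O (running total 8).

8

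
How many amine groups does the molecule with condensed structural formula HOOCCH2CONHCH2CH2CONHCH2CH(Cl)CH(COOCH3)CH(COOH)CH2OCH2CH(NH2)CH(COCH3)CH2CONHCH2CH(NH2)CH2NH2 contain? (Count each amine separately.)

Reading the structure from left to right:
  HOOC: –COOH: carbonyl C bonded to –OH and C → carboxylic acid (the –OH is not a separate alcohol).
  CH2CONHCH2: –C(=O)–N– linkage → amide (the N is not an amine).
  CH2CONHCH2: –C(=O)–N– linkage → amide (the N is not an amine).
  CH(Cl): halogen on an sp³ carbon → alkyl halide.
  CH(COOCH3): pendant –COOCH3: carbonyl C bonded to C and –OCH3 → ester.
  CH(COOH): pendant –COOH: carbonyl C bonded to C and –OH → carboxylic acid.
  CH2OCH2: C–O–C with sp³ carbons on both sides and no adjacent C=O → ether.
  CH(NH2): –NH2 on an sp³ carbon with no adjacent C=O → amine.
  CH(COCH3): pendant –COCH3: carbonyl C bonded to two carbons → ketone.
  CH2CONHCH2: –C(=O)–N– linkage → amide (the N is not an amine).
  CH(NH2): –NH2 on an sp³ carbon with no adjacent C=O → amine.
  CH2NH2: –NH2 on an sp³ carbon with no adjacent C=O → amine.
Amine appears at: CH(NH2), CH(NH2), CH2NH2 → 3.

3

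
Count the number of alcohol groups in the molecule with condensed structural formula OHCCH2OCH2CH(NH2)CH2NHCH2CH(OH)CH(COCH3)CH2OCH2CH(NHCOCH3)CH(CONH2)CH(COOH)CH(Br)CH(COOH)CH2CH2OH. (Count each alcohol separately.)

2

Taking each segment in turn:
  OHC: terminal –CHO: carbonyl C bonded to H and C → aldehyde.
  CH2OCH2: C–O–C with sp³ carbons on both sides and no adjacent C=O → ether.
  CH(NH2): –NH2 on an sp³ carbon with no adjacent C=O → amine.
  CH2NHCH2: C–N–C with sp³ carbons and no adjacent C=O → amine (secondary).
  CH(OH): –OH on an sp³ carbon → alcohol (secondary).
  CH(COCH3): pendant –COCH3: carbonyl C bonded to two carbons → ketone.
  CH2OCH2: C–O–C with sp³ carbons on both sides and no adjacent C=O → ether.
  CH(NHCOCH3): pendant –NHC(=O)CH3: N bonded to a carbonyl → amide (not amine).
  CH(CONH2): pendant –CONH2: carbonyl C bonded to C and N → amide.
  CH(COOH): pendant –COOH: carbonyl C bonded to C and –OH → carboxylic acid.
  CH(Br): halogen on an sp³ carbon → alkyl halide.
  CH(COOH): pendant –COOH: carbonyl C bonded to C and –OH → carboxylic acid.
  CH2OH: –OH on an sp³ carbon → alcohol.
Alcohol appears at: CH(OH), CH2OH → 2.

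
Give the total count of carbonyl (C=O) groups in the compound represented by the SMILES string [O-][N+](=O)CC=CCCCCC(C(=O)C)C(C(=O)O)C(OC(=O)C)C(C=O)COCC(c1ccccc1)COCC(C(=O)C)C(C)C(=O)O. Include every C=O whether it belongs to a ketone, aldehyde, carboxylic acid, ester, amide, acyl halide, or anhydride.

6

CH(COCH3): ketone, 1 C=O (running total 1).
CH(COOH): carboxylic acid, 1 C=O (running total 2).
CH(OCOCH3): ester, 1 C=O (running total 3).
CH(CHO): aldehyde, 1 C=O (running total 4).
CH(COCH3): ketone, 1 C=O (running total 5).
COOH: carboxylic acid, 1 C=O (running total 6).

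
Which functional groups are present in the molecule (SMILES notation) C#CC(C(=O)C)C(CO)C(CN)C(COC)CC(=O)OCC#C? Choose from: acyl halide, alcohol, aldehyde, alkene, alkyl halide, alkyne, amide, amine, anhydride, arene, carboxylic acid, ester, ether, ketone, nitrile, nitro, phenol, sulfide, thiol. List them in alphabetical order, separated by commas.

alcohol, alkyne, amine, ester, ether, ketone

Reading the structure from left to right:
  HC≡C: C≡C triple bond → alkyne.
  CH(COCH3): pendant –COCH3: carbonyl C bonded to two carbons → ketone.
  CH(CH2OH): pendant –CH2OH on an sp³ backbone C → alcohol.
  CH(CH2NH2): pendant –CH2NH2: N on sp³ C, no adjacent C=O → amine.
  CH(CH2OCH3): pendant –CH2OCH3: C–O–C linkage → ether.
  CH2COOCH2: –C(=O)–O–C with C on the carbonyl side → ester.
  C≡CH: C≡C triple bond → alkyne.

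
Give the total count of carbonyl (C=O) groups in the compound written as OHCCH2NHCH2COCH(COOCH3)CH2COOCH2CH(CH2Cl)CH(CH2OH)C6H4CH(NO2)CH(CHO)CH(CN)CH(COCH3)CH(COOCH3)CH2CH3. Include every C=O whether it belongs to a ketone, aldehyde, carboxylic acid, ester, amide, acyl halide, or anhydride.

7

OHC: aldehyde, 1 C=O (running total 1).
CO: ketone, 1 C=O (running total 2).
CH(COOCH3): ester, 1 C=O (running total 3).
CH2COOCH2: ester, 1 C=O (running total 4).
CH(CHO): aldehyde, 1 C=O (running total 5).
CH(COCH3): ketone, 1 C=O (running total 6).
CH(COOCH3): ester, 1 C=O (running total 7).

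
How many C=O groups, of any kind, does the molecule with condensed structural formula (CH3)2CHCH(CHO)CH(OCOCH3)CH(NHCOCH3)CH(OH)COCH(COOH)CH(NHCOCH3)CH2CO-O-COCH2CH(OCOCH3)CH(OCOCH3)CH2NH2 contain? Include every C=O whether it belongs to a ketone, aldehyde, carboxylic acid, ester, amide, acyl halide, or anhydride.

CH(CHO): aldehyde, 1 C=O (running total 1).
CH(OCOCH3): ester, 1 C=O (running total 2).
CH(NHCOCH3): amide, 1 C=O (running total 3).
CO: ketone, 1 C=O (running total 4).
CH(COOH): carboxylic acid, 1 C=O (running total 5).
CH(NHCOCH3): amide, 1 C=O (running total 6).
CH2CO-O-COCH2: anhydride, 2 C=O (running total 8).
CH(OCOCH3): ester, 1 C=O (running total 9).
CH(OCOCH3): ester, 1 C=O (running total 10).

10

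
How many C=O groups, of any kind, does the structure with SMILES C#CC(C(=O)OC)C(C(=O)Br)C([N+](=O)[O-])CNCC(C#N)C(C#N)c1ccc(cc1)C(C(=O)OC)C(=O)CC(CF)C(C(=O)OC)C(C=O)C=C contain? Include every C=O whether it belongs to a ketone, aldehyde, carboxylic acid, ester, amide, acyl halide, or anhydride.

CH(COOCH3): ester, 1 C=O (running total 1).
CH(COBr): acyl halide, 1 C=O (running total 2).
CH(COOCH3): ester, 1 C=O (running total 3).
CO: ketone, 1 C=O (running total 4).
CH(COOCH3): ester, 1 C=O (running total 5).
CH(CHO): aldehyde, 1 C=O (running total 6).

6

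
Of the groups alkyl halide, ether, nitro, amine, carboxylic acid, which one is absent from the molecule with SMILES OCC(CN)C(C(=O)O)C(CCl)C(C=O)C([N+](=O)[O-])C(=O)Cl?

ether

nitro: present (CH(NO2) — –NO2 on an sp³ carbon → nitro (the N=O is not a carbonyl)).
carboxylic acid: present (CH(COOH) — pendant –COOH: carbonyl C bonded to C and –OH → carboxylic acid).
alkyl halide: present (CH(CH2Cl) — pendant –CH2X: halogen on sp³ carbon → alkyl halide).
amine: present (CH(CH2NH2) — pendant –CH2NH2: N on sp³ C, no adjacent C=O → amine).
ether: no segment matches this pattern.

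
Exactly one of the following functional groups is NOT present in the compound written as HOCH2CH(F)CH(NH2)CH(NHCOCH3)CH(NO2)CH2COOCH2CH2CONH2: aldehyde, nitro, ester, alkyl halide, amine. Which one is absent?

aldehyde

amine: present (CH(NH2) — –NH2 on an sp³ carbon with no adjacent C=O → amine).
ester: present (CH2COOCH2 — –C(=O)–O–C with C on the carbonyl side → ester).
nitro: present (CH(NO2) — –NO2 on an sp³ carbon → nitro (the N=O is not a carbonyl)).
alkyl halide: present (CH(F) — halogen on an sp³ carbon → alkyl halide).
aldehyde: no segment matches this pattern.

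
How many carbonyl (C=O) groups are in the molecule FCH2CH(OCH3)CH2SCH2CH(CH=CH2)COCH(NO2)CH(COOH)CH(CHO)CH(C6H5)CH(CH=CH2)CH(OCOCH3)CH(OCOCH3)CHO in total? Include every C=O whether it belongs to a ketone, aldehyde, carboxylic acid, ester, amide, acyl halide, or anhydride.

6

CO: ketone, 1 C=O (running total 1).
CH(COOH): carboxylic acid, 1 C=O (running total 2).
CH(CHO): aldehyde, 1 C=O (running total 3).
CH(OCOCH3): ester, 1 C=O (running total 4).
CH(OCOCH3): ester, 1 C=O (running total 5).
CHO: aldehyde, 1 C=O (running total 6).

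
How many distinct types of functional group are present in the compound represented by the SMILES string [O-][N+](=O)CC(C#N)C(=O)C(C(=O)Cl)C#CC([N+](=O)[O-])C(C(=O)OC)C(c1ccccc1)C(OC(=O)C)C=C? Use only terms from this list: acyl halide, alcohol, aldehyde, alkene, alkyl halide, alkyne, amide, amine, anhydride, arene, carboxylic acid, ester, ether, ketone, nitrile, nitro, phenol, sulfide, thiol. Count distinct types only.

–NO2 on carbon → nitro group.
pendant –C≡N: nitrile.
–C(=O)– with carbon on both sides → ketone.
pendant –C(=O)X: carbonyl C bonded to C and halogen → acyl halide.
C≡C triple bond → alkyne.
–NO2 on an sp³ carbon → nitro (the N=O is not a carbonyl).
pendant –COOCH3: carbonyl C bonded to C and –OCH3 → ester.
pendant –C6H5: benzene ring → arene.
pendant –OC(=O)CH3: an acyloxy group → ester.
C=C double bond → alkene.
Distinct types present: acyl halide, alkene, alkyne, arene, ester, ketone, nitrile, nitro.

8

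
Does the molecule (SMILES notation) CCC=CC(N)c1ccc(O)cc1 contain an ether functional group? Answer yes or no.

C=C double bond → alkene.
–NH2 on an sp³ carbon with no adjacent C=O → amine.
–OH attached directly to an aromatic ring → phenol (not alcohol); the ring itself is an arene.
The groups actually present are: alkene, amine, arene, phenol.

no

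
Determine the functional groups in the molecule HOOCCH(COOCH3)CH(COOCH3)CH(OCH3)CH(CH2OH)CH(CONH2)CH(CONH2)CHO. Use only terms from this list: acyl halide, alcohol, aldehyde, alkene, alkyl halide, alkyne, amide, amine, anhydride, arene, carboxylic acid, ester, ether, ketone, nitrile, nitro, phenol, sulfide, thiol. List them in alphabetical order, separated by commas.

alcohol, aldehyde, amide, carboxylic acid, ester, ether

Taking each segment in turn:
  HOOC: –COOH: carbonyl C bonded to –OH and C → carboxylic acid (the –OH is not a separate alcohol).
  CH(COOCH3): pendant –COOCH3: carbonyl C bonded to C and –OCH3 → ester.
  CH(COOCH3): pendant –COOCH3: carbonyl C bonded to C and –OCH3 → ester.
  CH(OCH3): pendant –OCH3: C–O–C with sp³ C, no adjacent C=O → ether.
  CH(CH2OH): pendant –CH2OH on an sp³ backbone C → alcohol.
  CH(CONH2): pendant –CONH2: carbonyl C bonded to C and N → amide.
  CH(CONH2): pendant –CONH2: carbonyl C bonded to C and N → amide.
  CHO: terminal –CHO: carbonyl C bonded to H and C → aldehyde.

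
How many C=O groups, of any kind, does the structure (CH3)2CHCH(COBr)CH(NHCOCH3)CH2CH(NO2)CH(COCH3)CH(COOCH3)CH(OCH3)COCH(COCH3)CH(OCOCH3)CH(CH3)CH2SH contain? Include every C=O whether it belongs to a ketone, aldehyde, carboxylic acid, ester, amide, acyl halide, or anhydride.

7

CH(COBr): acyl halide, 1 C=O (running total 1).
CH(NHCOCH3): amide, 1 C=O (running total 2).
CH(COCH3): ketone, 1 C=O (running total 3).
CH(COOCH3): ester, 1 C=O (running total 4).
CO: ketone, 1 C=O (running total 5).
CH(COCH3): ketone, 1 C=O (running total 6).
CH(OCOCH3): ester, 1 C=O (running total 7).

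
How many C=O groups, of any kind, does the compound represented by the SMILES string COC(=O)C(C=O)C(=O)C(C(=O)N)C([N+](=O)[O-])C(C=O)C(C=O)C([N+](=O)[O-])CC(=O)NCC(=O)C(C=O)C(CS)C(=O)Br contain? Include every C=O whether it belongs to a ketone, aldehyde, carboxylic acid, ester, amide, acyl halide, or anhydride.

10

CH3OOC: ester, 1 C=O (running total 1).
CH(CHO): aldehyde, 1 C=O (running total 2).
CO: ketone, 1 C=O (running total 3).
CH(CONH2): amide, 1 C=O (running total 4).
CH(CHO): aldehyde, 1 C=O (running total 5).
CH(CHO): aldehyde, 1 C=O (running total 6).
CH2CONHCH2: amide, 1 C=O (running total 7).
CO: ketone, 1 C=O (running total 8).
CH(CHO): aldehyde, 1 C=O (running total 9).
COBr: acyl halide, 1 C=O (running total 10).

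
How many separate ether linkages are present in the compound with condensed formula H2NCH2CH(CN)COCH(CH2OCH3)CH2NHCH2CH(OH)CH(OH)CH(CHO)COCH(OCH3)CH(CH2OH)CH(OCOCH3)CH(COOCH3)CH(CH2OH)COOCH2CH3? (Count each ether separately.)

2

Working along the chain:
  H2NCH2: –NH2 on an sp³ carbon with no adjacent C=O → amine.
  CH(CN): pendant –C≡N: nitrile.
  CO: –C(=O)– with carbon on both sides → ketone.
  CH(CH2OCH3): pendant –CH2OCH3: C–O–C linkage → ether.
  CH2NHCH2: C–N–C with sp³ carbons and no adjacent C=O → amine (secondary).
  CH(OH): –OH on an sp³ carbon → alcohol (secondary).
  CH(OH): –OH on an sp³ carbon → alcohol (secondary).
  CH(CHO): pendant –CHO: carbonyl C bonded to C and H → aldehyde.
  CO: –C(=O)– with carbon on both sides → ketone.
  CH(OCH3): pendant –OCH3: C–O–C with sp³ C, no adjacent C=O → ether.
  CH(CH2OH): pendant –CH2OH on an sp³ backbone C → alcohol.
  CH(OCOCH3): pendant –OC(=O)CH3: an acyloxy group → ester.
  CH(COOCH3): pendant –COOCH3: carbonyl C bonded to C and –OCH3 → ester.
  CH(CH2OH): pendant –CH2OH on an sp³ backbone C → alcohol.
  COOCH2CH3: –C(=O)OCH2CH3: carbonyl C bonded to C and to –OEt → ester.
Ether appears at: CH(CH2OCH3), CH(OCH3) → 2.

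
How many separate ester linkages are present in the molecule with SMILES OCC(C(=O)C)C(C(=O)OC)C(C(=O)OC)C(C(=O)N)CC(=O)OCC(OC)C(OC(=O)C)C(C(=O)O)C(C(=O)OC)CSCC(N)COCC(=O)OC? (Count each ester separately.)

6

Taking each segment in turn:
  HOCH2: HO– on an sp³ carbon → alcohol.
  CH(COCH3): pendant –COCH3: carbonyl C bonded to two carbons → ketone.
  CH(COOCH3): pendant –COOCH3: carbonyl C bonded to C and –OCH3 → ester.
  CH(COOCH3): pendant –COOCH3: carbonyl C bonded to C and –OCH3 → ester.
  CH(CONH2): pendant –CONH2: carbonyl C bonded to C and N → amide.
  CH2COOCH2: –C(=O)–O–C with C on the carbonyl side → ester.
  CH(OCH3): pendant –OCH3: C–O–C with sp³ C, no adjacent C=O → ether.
  CH(OCOCH3): pendant –OC(=O)CH3: an acyloxy group → ester.
  CH(COOH): pendant –COOH: carbonyl C bonded to C and –OH → carboxylic acid.
  CH(COOCH3): pendant –COOCH3: carbonyl C bonded to C and –OCH3 → ester.
  CH2SCH2: C–S–C linkage → sulfide (thioether).
  CH(NH2): –NH2 on an sp³ carbon with no adjacent C=O → amine.
  CH2OCH2: C–O–C with sp³ carbons on both sides and no adjacent C=O → ether.
  COOCH3: –C(=O)OCH3: carbonyl C bonded to C and to –OCH3 → ester (not ketone + ether).
Ester appears at: CH(COOCH3), CH(COOCH3), CH2COOCH2, CH(OCOCH3), CH(COOCH3), COOCH3 → 6.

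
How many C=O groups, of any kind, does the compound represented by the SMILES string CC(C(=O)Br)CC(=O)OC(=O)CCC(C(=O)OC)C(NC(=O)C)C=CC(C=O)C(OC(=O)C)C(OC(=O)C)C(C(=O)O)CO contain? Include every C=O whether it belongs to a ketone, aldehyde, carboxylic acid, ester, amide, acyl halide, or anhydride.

CH(COBr): acyl halide, 1 C=O (running total 1).
CH2CO-O-COCH2: anhydride, 2 C=O (running total 3).
CH(COOCH3): ester, 1 C=O (running total 4).
CH(NHCOCH3): amide, 1 C=O (running total 5).
CH(CHO): aldehyde, 1 C=O (running total 6).
CH(OCOCH3): ester, 1 C=O (running total 7).
CH(OCOCH3): ester, 1 C=O (running total 8).
CH(COOH): carboxylic acid, 1 C=O (running total 9).

9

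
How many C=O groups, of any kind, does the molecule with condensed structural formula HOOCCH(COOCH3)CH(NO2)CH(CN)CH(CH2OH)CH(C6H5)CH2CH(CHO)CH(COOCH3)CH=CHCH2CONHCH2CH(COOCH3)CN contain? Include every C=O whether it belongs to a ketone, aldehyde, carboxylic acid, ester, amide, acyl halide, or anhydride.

6

HOOC: carboxylic acid, 1 C=O (running total 1).
CH(COOCH3): ester, 1 C=O (running total 2).
CH(CHO): aldehyde, 1 C=O (running total 3).
CH(COOCH3): ester, 1 C=O (running total 4).
CH2CONHCH2: amide, 1 C=O (running total 5).
CH(COOCH3): ester, 1 C=O (running total 6).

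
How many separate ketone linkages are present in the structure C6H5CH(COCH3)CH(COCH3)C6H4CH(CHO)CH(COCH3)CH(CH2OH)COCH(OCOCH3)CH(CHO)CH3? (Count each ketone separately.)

C6H5– phenyl ring → arene.
pendant –COCH3: carbonyl C bonded to two carbons → ketone.
pendant –COCH3: carbonyl C bonded to two carbons → ketone.
para-disubstituted benzene ring → arene.
pendant –CHO: carbonyl C bonded to C and H → aldehyde.
pendant –COCH3: carbonyl C bonded to two carbons → ketone.
pendant –CH2OH on an sp³ backbone C → alcohol.
–C(=O)– with carbon on both sides → ketone.
pendant –OC(=O)CH3: an acyloxy group → ester.
pendant –CHO: carbonyl C bonded to C and H → aldehyde.
Ketone appears at: CH(COCH3), CH(COCH3), CH(COCH3), CO → 4.

4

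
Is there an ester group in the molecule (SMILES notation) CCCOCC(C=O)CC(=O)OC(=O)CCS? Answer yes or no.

no

C–O–C with sp³ carbons on both sides and no adjacent C=O → ether.
pendant –CHO: carbonyl C bonded to C and H → aldehyde.
two acyl groups sharing one oxygen, –C(=O)–O–C(=O)– → anhydride.
–SH on an sp³ carbon → thiol.
In CH2CO-O-COCH2, the oxygen bridges two acyl groups, which is an anhydride, not an ester.
The groups actually present are: aldehyde, anhydride, ether, thiol.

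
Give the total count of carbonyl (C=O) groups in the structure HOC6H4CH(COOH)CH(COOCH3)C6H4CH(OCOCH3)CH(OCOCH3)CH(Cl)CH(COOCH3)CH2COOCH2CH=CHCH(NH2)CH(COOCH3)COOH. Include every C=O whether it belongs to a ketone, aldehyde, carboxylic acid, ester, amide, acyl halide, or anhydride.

CH(COOH): carboxylic acid, 1 C=O (running total 1).
CH(COOCH3): ester, 1 C=O (running total 2).
CH(OCOCH3): ester, 1 C=O (running total 3).
CH(OCOCH3): ester, 1 C=O (running total 4).
CH(COOCH3): ester, 1 C=O (running total 5).
CH2COOCH2: ester, 1 C=O (running total 6).
CH(COOCH3): ester, 1 C=O (running total 7).
COOH: carboxylic acid, 1 C=O (running total 8).

8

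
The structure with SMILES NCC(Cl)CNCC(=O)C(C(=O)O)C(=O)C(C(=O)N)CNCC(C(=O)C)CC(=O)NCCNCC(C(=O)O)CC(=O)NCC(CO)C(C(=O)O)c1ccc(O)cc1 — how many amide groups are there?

3

Working along the chain:
  H2NCH2: –NH2 on an sp³ carbon with no adjacent C=O → amine.
  CH(Cl): halogen on an sp³ carbon → alkyl halide.
  CH2NHCH2: C–N–C with sp³ carbons and no adjacent C=O → amine (secondary).
  CO: –C(=O)– with carbon on both sides → ketone.
  CH(COOH): pendant –COOH: carbonyl C bonded to C and –OH → carboxylic acid.
  CO: –C(=O)– with carbon on both sides → ketone.
  CH(CONH2): pendant –CONH2: carbonyl C bonded to C and N → amide.
  CH2NHCH2: C–N–C with sp³ carbons and no adjacent C=O → amine (secondary).
  CH(COCH3): pendant –COCH3: carbonyl C bonded to two carbons → ketone.
  CH2CONHCH2: –C(=O)–N– linkage → amide (the N is not an amine).
  CH2NHCH2: C–N–C with sp³ carbons and no adjacent C=O → amine (secondary).
  CH(COOH): pendant –COOH: carbonyl C bonded to C and –OH → carboxylic acid.
  CH2CONHCH2: –C(=O)–N– linkage → amide (the N is not an amine).
  CH(CH2OH): pendant –CH2OH on an sp³ backbone C → alcohol.
  CH(COOH): pendant –COOH: carbonyl C bonded to C and –OH → carboxylic acid.
  C6H4OH: –OH attached directly to an aromatic ring → phenol (not alcohol); the ring itself is an arene.
Amide appears at: CH(CONH2), CH2CONHCH2, CH2CONHCH2 → 3.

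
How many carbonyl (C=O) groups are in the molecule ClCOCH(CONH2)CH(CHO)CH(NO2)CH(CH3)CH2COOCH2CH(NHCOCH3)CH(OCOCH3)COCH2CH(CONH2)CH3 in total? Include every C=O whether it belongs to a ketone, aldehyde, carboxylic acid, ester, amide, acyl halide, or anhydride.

ClCO: acyl halide, 1 C=O (running total 1).
CH(CONH2): amide, 1 C=O (running total 2).
CH(CHO): aldehyde, 1 C=O (running total 3).
CH2COOCH2: ester, 1 C=O (running total 4).
CH(NHCOCH3): amide, 1 C=O (running total 5).
CH(OCOCH3): ester, 1 C=O (running total 6).
CO: ketone, 1 C=O (running total 7).
CH(CONH2): amide, 1 C=O (running total 8).

8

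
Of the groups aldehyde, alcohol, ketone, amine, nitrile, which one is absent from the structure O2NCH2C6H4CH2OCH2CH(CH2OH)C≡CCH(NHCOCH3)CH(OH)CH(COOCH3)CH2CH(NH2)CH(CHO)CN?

nitrile: present (CN — –C≡N: carbon triple-bonded to nitrogen → nitrile).
alcohol: present (CH(CH2OH) — pendant –CH2OH on an sp³ backbone C → alcohol).
amine: present (CH(NH2) — –NH2 on an sp³ carbon with no adjacent C=O → amine).
aldehyde: present (CH(CHO) — pendant –CHO: carbonyl C bonded to C and H → aldehyde).
ketone: absent. In CH(COOCH3), the C=O is bonded to an –O–C group, which defines an ester, not a ketone. In CH(NHCOCH3), the C=O is bonded to nitrogen, which defines an amide, not a ketone. In CH(CHO), the carbonyl carbon carries an H, so it is an aldehyde, not a ketone.

ketone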